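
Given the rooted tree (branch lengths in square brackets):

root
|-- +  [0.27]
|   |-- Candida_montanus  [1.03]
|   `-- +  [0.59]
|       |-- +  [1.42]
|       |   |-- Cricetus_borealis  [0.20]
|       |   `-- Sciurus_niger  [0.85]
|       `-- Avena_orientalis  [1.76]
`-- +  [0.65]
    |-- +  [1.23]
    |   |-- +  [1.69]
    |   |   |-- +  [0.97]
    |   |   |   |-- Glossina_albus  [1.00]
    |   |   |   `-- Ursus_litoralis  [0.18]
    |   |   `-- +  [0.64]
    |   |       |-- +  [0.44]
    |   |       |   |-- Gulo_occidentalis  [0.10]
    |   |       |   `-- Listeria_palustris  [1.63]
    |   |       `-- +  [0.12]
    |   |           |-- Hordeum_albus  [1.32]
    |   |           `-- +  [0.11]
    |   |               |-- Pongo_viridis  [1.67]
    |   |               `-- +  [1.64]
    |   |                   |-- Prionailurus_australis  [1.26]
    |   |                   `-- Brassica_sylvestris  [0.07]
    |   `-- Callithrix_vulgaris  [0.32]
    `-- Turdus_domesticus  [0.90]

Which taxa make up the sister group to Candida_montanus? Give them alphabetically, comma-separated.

Candida_montanus attaches to the tree at the node subtending (Candida_montanus,((Cricetus_borealis,Sciurus_niger),Avena_orientalis)).
The other lineage descending from that same node — the sister group — is ((Cricetus_borealis,Sciurus_niger),Avena_orientalis); its 3 tips in alphabetical order are the answer.

Avena_orientalis, Cricetus_borealis, Sciurus_niger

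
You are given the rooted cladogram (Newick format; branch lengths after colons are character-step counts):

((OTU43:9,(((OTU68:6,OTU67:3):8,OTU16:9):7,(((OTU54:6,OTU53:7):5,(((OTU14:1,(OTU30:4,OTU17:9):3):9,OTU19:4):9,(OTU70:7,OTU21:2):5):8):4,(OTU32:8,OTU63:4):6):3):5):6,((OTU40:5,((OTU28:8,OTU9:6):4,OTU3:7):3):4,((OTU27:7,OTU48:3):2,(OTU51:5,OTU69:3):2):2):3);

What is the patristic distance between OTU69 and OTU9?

24

The path runs OTU69 → … → MRCA → … → OTU9; the MRCA is the node subtending ((OTU40,((OTU28,OTU9),OTU3)),((OTU27,OTU48),(OTU51,OTU69))).
Branch lengths along that path: 3 + 2 + 2 + 4 + 3 + 4 + 6 = 24.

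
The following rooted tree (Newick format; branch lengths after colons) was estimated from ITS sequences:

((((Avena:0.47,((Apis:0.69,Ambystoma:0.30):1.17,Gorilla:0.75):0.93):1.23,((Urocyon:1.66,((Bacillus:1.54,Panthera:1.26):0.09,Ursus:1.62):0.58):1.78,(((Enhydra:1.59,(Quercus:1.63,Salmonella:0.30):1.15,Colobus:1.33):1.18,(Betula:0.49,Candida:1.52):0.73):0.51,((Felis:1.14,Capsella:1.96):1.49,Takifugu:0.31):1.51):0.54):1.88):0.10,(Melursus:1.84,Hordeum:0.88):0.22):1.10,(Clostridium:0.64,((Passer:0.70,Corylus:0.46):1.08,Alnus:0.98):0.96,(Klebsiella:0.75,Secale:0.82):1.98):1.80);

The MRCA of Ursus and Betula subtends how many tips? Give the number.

The MRCA of Ursus and Betula is the node subtending ((Urocyon,((Bacillus,Panthera),Ursus)),(((Enhydra,(Quercus,Salmonella),Colobus),(Betula,Candida)),((Felis,Capsella),Takifugu))).
That clade contains 13 terminal taxa: Bacillus, Betula, Candida, Capsella, Colobus, Enhydra, Felis, Panthera, Quercus, Salmonella, Takifugu, Urocyon, Ursus.

13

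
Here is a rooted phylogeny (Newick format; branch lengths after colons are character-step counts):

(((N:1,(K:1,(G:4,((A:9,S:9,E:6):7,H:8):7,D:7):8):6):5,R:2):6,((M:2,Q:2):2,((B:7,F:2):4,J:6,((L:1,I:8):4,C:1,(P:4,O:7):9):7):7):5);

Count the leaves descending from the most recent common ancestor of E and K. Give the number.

7

The MRCA of E and K is the node subtending (K,(G,((A,S,E),H),D)).
That clade contains 7 terminal taxa: A, D, E, G, H, K, S.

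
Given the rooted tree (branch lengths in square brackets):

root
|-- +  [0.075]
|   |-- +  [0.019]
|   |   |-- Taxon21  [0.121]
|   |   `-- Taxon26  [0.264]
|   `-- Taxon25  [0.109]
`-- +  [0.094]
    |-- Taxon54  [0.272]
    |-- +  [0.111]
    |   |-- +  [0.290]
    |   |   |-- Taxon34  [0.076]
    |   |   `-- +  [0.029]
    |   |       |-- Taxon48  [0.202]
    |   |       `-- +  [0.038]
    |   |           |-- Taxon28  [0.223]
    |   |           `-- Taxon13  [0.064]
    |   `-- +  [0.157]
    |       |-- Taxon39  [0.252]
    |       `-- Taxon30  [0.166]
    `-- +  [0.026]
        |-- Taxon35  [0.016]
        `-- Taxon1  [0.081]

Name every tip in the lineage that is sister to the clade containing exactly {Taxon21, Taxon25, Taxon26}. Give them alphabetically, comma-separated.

Taxon1, Taxon13, Taxon28, Taxon30, Taxon34, Taxon35, Taxon39, Taxon48, Taxon54

The clade containing exactly {Taxon21, Taxon25, Taxon26} attaches directly to the root of the tree.
The other lineage descending from that same node — the sister group — is (Taxon54,((Taxon34,(Taxon48,(Taxon28,Taxon13))),(Taxon39,Taxon30)),(Taxon35,Taxon1)); its 9 tips in alphabetical order are the answer.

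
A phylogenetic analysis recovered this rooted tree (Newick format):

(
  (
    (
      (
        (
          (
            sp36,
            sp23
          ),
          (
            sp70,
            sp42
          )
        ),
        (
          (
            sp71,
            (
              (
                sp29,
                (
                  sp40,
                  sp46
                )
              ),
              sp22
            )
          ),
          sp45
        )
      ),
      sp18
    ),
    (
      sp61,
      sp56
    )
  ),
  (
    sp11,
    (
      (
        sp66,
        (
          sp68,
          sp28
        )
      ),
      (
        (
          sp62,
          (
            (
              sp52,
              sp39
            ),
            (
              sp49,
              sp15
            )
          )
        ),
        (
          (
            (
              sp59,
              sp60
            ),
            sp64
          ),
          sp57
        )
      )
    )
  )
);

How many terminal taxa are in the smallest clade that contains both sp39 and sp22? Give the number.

The MRCA of sp39 and sp22 is the root, so the clade is the entire tree.
That clade contains 26 terminal taxa: sp11, sp15, sp18, sp22, sp23, sp28, sp29, sp36, sp39, sp40, sp42, sp45, sp46, sp49, sp52, sp56, sp57, sp59, sp60, sp61, sp62, sp64, sp66, sp68, sp70, sp71.

26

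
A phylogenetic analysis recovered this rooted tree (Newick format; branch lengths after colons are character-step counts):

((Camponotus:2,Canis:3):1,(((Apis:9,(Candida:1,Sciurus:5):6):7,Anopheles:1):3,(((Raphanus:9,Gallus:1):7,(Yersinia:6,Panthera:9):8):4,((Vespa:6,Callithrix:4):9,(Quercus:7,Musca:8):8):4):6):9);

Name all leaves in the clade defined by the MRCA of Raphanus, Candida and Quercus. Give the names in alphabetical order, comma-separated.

Anopheles, Apis, Callithrix, Candida, Gallus, Musca, Panthera, Quercus, Raphanus, Sciurus, Vespa, Yersinia

Tracing Raphanus: it sits inside (Raphanus,Gallus).
Tracing Candida: it sits inside (Candida,Sciurus).
Tracing Quercus: it sits inside (Quercus,Musca).
The smallest clade enclosing all 3 is (((Apis,(Candida,Sciurus)),Anopheles),(((Raphanus,Gallus),(Yersinia,Panthera)),((Vespa,Callithrix),(Quercus,Musca)))); the answer is its 12 terminal taxa in alphabetical order.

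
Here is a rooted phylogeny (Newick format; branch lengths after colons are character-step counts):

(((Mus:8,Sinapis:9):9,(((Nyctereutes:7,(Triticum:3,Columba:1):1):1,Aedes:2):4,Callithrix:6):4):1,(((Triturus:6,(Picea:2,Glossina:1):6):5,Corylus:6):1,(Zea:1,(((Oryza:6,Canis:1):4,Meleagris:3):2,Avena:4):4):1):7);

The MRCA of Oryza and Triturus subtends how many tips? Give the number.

The MRCA of Oryza and Triturus is the node subtending (((Triturus,(Picea,Glossina)),Corylus),(Zea,(((Oryza,Canis),Meleagris),Avena))).
That clade contains 9 terminal taxa: Avena, Canis, Corylus, Glossina, Meleagris, Oryza, Picea, Triturus, Zea.

9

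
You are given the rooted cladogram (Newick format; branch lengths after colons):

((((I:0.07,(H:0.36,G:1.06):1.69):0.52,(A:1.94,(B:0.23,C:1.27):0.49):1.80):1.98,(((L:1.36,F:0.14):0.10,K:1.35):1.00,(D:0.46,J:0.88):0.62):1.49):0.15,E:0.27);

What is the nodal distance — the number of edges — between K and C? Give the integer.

7

The MRCA of K and C is the node subtending (((I,(H,G)),(A,(B,C))),(((L,F),K),(D,J))).
From K up to that node: 3 branches. From C up to the same node: 4 branches. Total: 3 + 4 = 7.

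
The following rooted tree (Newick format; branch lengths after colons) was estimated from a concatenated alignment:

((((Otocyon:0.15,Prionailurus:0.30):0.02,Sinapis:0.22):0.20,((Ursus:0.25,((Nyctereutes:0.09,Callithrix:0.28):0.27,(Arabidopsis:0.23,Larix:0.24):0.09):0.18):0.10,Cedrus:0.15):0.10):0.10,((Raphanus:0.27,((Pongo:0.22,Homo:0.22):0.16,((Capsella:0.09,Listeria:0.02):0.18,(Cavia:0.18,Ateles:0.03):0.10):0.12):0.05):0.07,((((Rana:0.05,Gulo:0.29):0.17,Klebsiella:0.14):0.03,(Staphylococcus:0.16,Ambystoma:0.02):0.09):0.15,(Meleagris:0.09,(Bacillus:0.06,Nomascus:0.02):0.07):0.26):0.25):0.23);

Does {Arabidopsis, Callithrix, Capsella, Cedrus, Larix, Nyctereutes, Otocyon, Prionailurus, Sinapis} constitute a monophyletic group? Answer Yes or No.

No

The MRCA of the listed taxa is the root, so the smallest clade containing them is the whole tree.
That clade also contains Ambystoma, Ateles, Bacillus, Cavia, Gulo, Homo, Klebsiella, Listeria, Meleagris, Nomascus, Pongo, Rana, Raphanus, Staphylococcus, Ursus, which are not in the proposed group, so the group is not monophyletic.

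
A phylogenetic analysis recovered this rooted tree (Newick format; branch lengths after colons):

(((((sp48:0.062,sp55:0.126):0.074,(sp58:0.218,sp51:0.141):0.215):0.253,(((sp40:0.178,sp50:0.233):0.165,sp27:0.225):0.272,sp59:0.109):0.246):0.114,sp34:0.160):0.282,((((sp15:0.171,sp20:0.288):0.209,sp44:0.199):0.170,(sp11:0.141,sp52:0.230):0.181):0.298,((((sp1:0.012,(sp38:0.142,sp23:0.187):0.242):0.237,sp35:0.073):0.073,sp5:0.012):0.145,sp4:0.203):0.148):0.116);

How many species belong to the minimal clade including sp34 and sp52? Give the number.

The MRCA of sp34 and sp52 is the root, so the clade is the entire tree.
That clade contains 20 terminal taxa: sp1, sp11, sp15, sp20, sp23, sp27, sp34, sp35, sp38, sp4, sp40, sp44, sp48, sp5, sp50, sp51, sp52, sp55, sp58, sp59.

20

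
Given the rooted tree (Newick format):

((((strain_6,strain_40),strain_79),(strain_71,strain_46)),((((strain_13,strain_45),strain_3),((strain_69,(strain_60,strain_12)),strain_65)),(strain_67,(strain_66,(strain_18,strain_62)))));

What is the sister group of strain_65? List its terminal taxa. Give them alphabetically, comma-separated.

strain_12, strain_60, strain_69

strain_65 attaches to the tree at the node subtending ((strain_69,(strain_60,strain_12)),strain_65).
The other lineage descending from that same node — the sister group — is (strain_69,(strain_60,strain_12)); its 3 tips in alphabetical order are the answer.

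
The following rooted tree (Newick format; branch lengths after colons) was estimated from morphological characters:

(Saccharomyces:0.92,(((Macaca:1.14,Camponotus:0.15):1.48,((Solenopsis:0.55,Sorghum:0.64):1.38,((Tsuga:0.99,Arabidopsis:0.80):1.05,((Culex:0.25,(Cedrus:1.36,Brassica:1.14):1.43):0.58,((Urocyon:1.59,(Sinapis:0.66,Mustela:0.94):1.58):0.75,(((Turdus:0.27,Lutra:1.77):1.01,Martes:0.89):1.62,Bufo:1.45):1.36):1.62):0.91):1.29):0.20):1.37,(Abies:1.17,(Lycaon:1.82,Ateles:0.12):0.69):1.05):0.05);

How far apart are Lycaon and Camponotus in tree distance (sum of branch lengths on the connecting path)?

The path runs Lycaon → … → MRCA → … → Camponotus; the MRCA is the node subtending (((Macaca,Camponotus),((Solenopsis,Sorghum),((Tsuga,Arabidopsis),((Culex,(Cedrus,Brassica)),((Urocyon,(Sinapis,Mustela)),(((Turdus,Lutra),Martes),Bufo)))))),(Abies,(Lycaon,Ateles))).
Branch lengths along that path: 1.82 + 0.69 + 1.05 + 1.37 + 1.48 + 0.15 = 6.56.

6.56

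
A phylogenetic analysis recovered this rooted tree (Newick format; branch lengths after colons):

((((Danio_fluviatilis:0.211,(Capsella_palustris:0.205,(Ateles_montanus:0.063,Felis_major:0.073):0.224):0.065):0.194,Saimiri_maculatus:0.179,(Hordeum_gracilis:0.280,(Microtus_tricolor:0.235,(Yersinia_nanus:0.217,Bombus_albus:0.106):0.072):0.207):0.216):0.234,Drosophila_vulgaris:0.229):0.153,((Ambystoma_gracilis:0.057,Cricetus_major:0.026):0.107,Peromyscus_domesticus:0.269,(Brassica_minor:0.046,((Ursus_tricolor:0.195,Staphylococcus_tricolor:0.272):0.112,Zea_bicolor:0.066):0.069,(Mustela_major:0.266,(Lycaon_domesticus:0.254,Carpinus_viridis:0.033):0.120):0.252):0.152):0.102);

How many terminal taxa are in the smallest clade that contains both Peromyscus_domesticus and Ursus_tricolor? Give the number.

10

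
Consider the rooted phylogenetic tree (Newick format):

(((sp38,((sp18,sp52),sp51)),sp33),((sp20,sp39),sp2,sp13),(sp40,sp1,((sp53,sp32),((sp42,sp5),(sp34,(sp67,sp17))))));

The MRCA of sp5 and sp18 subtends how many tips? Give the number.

18

The MRCA of sp5 and sp18 is the root, so the clade is the entire tree.
That clade contains 18 terminal taxa: sp1, sp13, sp17, sp18, sp2, sp20, sp32, sp33, sp34, sp38, sp39, sp40, sp42, sp5, sp51, sp52, sp53, sp67.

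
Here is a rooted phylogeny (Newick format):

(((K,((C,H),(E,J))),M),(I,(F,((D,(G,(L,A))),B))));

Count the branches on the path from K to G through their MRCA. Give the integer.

The MRCA of K and G is the root of the tree.
From K up to that node: 3 branches. From G up to the same node: 6 branches. Total: 3 + 6 = 9.

9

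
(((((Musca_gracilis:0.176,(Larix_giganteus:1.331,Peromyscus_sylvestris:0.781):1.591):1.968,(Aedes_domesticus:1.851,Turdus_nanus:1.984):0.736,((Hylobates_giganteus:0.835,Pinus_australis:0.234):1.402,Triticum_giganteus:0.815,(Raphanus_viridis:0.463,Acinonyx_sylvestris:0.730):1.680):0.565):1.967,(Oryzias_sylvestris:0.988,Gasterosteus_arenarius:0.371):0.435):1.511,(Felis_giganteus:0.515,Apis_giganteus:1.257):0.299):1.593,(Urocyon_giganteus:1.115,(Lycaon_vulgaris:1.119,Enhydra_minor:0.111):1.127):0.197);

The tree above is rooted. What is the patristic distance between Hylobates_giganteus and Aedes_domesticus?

5.389

The path runs Hylobates_giganteus → … → MRCA → … → Aedes_domesticus; the MRCA is the node subtending ((Musca_gracilis,(Larix_giganteus,Peromyscus_sylvestris)),(Aedes_domesticus,Turdus_nanus),((Hylobates_giganteus,Pinus_australis),Triticum_giganteus,(Raphanus_viridis,Acinonyx_sylvestris))).
Branch lengths along that path: 0.835 + 1.402 + 0.565 + 0.736 + 1.851 = 5.389.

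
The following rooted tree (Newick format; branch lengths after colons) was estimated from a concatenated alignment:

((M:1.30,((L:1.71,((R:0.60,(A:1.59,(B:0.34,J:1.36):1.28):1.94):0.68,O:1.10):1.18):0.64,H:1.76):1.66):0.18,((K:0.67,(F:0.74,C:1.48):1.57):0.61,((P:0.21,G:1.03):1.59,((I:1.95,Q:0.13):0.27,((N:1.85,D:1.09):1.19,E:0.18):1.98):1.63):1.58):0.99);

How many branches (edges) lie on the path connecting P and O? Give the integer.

9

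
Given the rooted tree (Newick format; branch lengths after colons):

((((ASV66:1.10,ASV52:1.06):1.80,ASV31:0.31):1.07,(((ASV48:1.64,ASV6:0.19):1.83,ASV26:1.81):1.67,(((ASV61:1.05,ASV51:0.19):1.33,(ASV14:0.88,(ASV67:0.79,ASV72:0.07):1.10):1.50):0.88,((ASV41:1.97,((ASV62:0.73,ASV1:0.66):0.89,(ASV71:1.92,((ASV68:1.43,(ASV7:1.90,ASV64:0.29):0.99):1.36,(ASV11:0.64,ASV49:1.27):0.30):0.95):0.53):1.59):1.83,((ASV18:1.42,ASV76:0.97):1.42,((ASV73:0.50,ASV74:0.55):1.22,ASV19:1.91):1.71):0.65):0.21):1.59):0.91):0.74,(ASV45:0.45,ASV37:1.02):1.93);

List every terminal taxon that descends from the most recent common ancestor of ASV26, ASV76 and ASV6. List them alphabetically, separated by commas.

Tracing ASV26: it sits inside ((ASV48,ASV6),ASV26).
Tracing ASV76: it sits inside (ASV18,ASV76).
Tracing ASV6: it sits inside (ASV48,ASV6).
The smallest clade enclosing all 3 is (((ASV48,ASV6),ASV26),(((ASV61,ASV51),(ASV14,(ASV67,ASV72))),((ASV41,((ASV62,ASV1),(ASV71,((ASV68,(ASV7,ASV64)),(ASV11,ASV49))))),((ASV18,ASV76),((ASV73,ASV74),ASV19))))); the answer is its 22 terminal taxa in alphabetical order.

ASV1, ASV11, ASV14, ASV18, ASV19, ASV26, ASV41, ASV48, ASV49, ASV51, ASV6, ASV61, ASV62, ASV64, ASV67, ASV68, ASV7, ASV71, ASV72, ASV73, ASV74, ASV76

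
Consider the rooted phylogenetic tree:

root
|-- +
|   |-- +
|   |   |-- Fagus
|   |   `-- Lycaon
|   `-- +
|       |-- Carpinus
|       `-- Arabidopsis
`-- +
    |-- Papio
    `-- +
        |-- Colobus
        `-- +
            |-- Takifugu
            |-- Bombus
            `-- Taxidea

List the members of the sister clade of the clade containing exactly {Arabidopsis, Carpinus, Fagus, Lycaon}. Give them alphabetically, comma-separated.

Bombus, Colobus, Papio, Takifugu, Taxidea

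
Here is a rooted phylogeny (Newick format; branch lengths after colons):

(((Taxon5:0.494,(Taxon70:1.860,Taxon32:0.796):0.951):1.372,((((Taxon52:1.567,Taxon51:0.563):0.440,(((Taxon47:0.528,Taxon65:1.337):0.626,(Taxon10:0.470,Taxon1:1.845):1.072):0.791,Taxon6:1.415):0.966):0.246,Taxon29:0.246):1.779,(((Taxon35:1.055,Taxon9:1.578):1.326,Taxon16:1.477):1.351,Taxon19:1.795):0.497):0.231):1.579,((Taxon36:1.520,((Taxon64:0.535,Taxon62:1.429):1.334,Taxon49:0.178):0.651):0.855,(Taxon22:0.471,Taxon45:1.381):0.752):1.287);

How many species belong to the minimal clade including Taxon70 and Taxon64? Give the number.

The MRCA of Taxon70 and Taxon64 is the root, so the clade is the entire tree.
That clade contains 21 terminal taxa: Taxon1, Taxon10, Taxon16, Taxon19, Taxon22, Taxon29, Taxon32, Taxon35, Taxon36, Taxon45, Taxon47, Taxon49, Taxon5, Taxon51, Taxon52, Taxon6, Taxon62, Taxon64, Taxon65, Taxon70, Taxon9.

21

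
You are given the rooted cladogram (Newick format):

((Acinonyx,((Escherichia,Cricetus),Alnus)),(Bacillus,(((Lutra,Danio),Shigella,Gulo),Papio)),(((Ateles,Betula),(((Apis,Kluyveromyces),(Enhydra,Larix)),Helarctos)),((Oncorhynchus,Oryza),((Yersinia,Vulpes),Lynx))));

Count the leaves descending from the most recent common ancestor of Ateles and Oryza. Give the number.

12

The MRCA of Ateles and Oryza is the node subtending (((Ateles,Betula),(((Apis,Kluyveromyces),(Enhydra,Larix)),Helarctos)),((Oncorhynchus,Oryza),((Yersinia,Vulpes),Lynx))).
That clade contains 12 terminal taxa: Apis, Ateles, Betula, Enhydra, Helarctos, Kluyveromyces, Larix, Lynx, Oncorhynchus, Oryza, Vulpes, Yersinia.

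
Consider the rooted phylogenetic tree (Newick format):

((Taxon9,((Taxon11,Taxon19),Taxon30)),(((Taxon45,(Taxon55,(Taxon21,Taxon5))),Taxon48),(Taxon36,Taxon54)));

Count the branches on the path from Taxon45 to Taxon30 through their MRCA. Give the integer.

The MRCA of Taxon45 and Taxon30 is the root of the tree.
From Taxon45 up to that node: 4 branches. From Taxon30 up to the same node: 3 branches. Total: 4 + 3 = 7.

7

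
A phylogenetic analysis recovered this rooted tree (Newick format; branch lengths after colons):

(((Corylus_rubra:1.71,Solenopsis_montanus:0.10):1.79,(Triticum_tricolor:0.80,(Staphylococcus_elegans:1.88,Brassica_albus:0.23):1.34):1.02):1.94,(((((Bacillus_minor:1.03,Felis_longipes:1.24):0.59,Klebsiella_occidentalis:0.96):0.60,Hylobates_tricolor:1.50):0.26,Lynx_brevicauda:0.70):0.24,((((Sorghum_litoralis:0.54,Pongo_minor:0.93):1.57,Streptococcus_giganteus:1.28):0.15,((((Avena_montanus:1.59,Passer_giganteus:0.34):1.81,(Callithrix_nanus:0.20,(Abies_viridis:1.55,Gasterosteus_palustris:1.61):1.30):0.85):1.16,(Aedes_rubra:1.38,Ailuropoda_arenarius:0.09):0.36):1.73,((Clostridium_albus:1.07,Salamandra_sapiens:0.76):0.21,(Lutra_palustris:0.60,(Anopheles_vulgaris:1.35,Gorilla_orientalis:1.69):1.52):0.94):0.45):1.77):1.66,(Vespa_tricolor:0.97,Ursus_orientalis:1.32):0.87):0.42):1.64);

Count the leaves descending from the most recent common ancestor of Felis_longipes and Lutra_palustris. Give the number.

The MRCA of Felis_longipes and Lutra_palustris is the node subtending (((((Bacillus_minor,Felis_longipes),Klebsiella_occidentalis),Hylobates_tricolor),Lynx_brevicauda),((((Sorghum_litoralis,Pongo_minor),Streptococcus_giganteus),((((Avena_montanus,Passer_giganteus),(Callithrix_nanus,(Abies_viridis,Gasterosteus_palustris))),(Aedes_rubra,Ailuropoda_arenarius)),((Clostridium_albus,Salamandra_sapiens),(Lutra_palustris,(Anopheles_vulgaris,Gorilla_orientalis))))),(Vespa_tricolor,Ursus_orientalis))).
That clade contains 22 terminal taxa: Abies_viridis, Aedes_rubra, Ailuropoda_arenarius, Anopheles_vulgaris, Avena_montanus, Bacillus_minor, Callithrix_nanus, Clostridium_albus, Felis_longipes, Gasterosteus_palustris, Gorilla_orientalis, Hylobates_tricolor, Klebsiella_occidentalis, Lutra_palustris, Lynx_brevicauda, Passer_giganteus, Pongo_minor, Salamandra_sapiens, Sorghum_litoralis, Streptococcus_giganteus, Ursus_orientalis, Vespa_tricolor.

22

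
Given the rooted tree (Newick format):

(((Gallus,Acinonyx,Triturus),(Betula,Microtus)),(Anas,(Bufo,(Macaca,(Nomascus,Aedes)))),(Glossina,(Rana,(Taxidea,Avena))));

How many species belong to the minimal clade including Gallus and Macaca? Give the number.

The MRCA of Gallus and Macaca is the root, so the clade is the entire tree.
That clade contains 14 terminal taxa: Acinonyx, Aedes, Anas, Avena, Betula, Bufo, Gallus, Glossina, Macaca, Microtus, Nomascus, Rana, Taxidea, Triturus.

14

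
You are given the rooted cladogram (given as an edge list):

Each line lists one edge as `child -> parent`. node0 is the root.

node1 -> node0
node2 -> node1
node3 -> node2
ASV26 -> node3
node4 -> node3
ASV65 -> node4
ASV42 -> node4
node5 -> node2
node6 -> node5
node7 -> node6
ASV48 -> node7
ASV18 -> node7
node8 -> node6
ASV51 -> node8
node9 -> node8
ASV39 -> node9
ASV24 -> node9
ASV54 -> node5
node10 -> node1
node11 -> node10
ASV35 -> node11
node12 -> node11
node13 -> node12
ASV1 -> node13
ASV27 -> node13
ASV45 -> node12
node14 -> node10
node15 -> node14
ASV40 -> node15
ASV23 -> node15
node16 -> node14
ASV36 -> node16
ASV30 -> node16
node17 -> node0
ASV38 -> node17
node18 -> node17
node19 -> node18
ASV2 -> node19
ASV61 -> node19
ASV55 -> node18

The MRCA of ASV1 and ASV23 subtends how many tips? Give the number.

8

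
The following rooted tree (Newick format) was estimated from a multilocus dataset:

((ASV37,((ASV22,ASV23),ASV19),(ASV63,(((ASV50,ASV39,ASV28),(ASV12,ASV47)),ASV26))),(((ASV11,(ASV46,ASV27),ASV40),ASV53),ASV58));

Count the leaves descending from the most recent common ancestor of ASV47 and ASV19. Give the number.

11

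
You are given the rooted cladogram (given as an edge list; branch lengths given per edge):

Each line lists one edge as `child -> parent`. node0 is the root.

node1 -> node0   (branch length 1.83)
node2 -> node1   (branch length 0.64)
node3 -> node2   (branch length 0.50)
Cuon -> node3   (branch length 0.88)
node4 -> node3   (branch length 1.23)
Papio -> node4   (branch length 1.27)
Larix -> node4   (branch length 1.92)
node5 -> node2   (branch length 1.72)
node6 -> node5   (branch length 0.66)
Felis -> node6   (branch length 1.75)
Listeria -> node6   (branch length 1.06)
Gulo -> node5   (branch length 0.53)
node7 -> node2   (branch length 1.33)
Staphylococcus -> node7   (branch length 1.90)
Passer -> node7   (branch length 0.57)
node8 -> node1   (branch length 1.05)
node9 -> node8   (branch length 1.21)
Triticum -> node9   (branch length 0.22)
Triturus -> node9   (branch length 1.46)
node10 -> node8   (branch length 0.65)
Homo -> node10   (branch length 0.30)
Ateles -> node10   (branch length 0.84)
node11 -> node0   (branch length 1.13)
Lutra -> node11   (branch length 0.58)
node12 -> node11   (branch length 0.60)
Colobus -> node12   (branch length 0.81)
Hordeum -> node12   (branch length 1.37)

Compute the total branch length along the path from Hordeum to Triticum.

7.41

The path runs Hordeum → … → MRCA → … → Triticum; the MRCA is the root of the tree.
Branch lengths along that path: 1.37 + 0.60 + 1.13 + 1.83 + 1.05 + 1.21 + 0.22 = 7.41.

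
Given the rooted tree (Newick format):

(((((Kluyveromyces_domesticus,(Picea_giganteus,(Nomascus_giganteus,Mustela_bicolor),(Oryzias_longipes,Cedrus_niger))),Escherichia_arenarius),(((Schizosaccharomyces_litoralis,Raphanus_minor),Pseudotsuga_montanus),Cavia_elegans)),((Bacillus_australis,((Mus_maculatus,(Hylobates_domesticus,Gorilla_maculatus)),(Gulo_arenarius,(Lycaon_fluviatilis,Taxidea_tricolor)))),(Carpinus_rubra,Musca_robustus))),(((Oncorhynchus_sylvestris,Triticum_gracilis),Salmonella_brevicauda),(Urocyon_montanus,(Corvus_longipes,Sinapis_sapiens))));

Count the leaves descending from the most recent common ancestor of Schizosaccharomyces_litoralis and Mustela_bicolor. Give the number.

11

The MRCA of Schizosaccharomyces_litoralis and Mustela_bicolor is the node subtending (((Kluyveromyces_domesticus,(Picea_giganteus,(Nomascus_giganteus,Mustela_bicolor),(Oryzias_longipes,Cedrus_niger))),Escherichia_arenarius),(((Schizosaccharomyces_litoralis,Raphanus_minor),Pseudotsuga_montanus),Cavia_elegans)).
That clade contains 11 terminal taxa: Cavia_elegans, Cedrus_niger, Escherichia_arenarius, Kluyveromyces_domesticus, Mustela_bicolor, Nomascus_giganteus, Oryzias_longipes, Picea_giganteus, Pseudotsuga_montanus, Raphanus_minor, Schizosaccharomyces_litoralis.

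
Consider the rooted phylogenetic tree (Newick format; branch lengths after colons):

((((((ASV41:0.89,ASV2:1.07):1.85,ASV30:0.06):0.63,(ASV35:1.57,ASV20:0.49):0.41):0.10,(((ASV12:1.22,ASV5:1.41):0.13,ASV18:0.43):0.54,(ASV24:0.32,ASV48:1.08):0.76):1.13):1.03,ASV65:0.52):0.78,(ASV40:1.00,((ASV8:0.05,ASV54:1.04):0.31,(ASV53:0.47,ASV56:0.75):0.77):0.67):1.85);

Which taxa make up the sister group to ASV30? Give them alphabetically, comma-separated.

ASV2, ASV41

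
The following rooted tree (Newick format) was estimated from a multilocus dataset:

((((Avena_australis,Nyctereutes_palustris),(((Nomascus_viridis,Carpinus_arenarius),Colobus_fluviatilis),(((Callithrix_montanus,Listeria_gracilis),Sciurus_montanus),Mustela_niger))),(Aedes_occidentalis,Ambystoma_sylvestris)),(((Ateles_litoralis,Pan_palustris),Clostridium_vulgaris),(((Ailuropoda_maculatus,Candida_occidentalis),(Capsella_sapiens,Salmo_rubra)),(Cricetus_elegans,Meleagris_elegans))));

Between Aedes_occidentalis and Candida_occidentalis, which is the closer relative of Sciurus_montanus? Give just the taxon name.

The MRCA of Sciurus_montanus and Aedes_occidentalis subtends (((Avena_australis,Nyctereutes_palustris),(((Nomascus_viridis,Carpinus_arenarius),Colobus_fluviatilis),(((Callithrix_montanus,Listeria_gracilis),Sciurus_montanus),Mustela_niger))),(Aedes_occidentalis,Ambystoma_sylvestris)) (11 taxa).
The MRCA of Sciurus_montanus and Candida_occidentalis is the root, subtending the entire tree (20 taxa).
The first is nested inside the second, so Sciurus_montanus shares a more recent common ancestor with Aedes_occidentalis.

Aedes_occidentalis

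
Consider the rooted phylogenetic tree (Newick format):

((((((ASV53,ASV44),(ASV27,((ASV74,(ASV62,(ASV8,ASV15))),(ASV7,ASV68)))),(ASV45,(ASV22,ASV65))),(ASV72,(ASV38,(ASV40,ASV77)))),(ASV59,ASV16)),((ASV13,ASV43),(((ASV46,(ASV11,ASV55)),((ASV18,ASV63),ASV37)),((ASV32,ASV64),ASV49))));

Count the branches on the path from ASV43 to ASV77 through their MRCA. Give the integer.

The MRCA of ASV43 and ASV77 is the root of the tree.
From ASV43 up to that node: 3 branches. From ASV77 up to the same node: 6 branches. Total: 3 + 6 = 9.

9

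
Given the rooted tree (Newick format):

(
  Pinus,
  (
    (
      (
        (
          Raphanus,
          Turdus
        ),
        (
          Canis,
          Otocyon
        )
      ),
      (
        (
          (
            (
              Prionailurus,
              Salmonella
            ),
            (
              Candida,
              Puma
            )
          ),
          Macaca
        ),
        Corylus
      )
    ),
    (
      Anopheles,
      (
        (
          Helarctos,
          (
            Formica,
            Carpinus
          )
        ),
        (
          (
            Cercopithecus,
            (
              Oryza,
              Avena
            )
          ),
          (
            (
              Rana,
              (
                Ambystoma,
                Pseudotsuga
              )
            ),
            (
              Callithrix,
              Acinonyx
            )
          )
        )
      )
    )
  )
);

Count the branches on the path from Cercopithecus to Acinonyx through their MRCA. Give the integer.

The MRCA of Cercopithecus and Acinonyx is the node subtending ((Cercopithecus,(Oryza,Avena)),((Rana,(Ambystoma,Pseudotsuga)),(Callithrix,Acinonyx))).
From Cercopithecus up to that node: 2 branches. From Acinonyx up to the same node: 3 branches. Total: 2 + 3 = 5.

5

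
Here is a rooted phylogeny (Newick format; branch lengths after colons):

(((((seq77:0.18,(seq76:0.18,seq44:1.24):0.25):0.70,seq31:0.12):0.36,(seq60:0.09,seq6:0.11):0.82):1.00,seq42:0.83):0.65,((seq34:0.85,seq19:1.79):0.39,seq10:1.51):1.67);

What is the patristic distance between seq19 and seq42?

The path runs seq19 → … → MRCA → … → seq42; the MRCA is the root of the tree.
Branch lengths along that path: 1.79 + 0.39 + 1.67 + 0.65 + 0.83 = 5.33.

5.33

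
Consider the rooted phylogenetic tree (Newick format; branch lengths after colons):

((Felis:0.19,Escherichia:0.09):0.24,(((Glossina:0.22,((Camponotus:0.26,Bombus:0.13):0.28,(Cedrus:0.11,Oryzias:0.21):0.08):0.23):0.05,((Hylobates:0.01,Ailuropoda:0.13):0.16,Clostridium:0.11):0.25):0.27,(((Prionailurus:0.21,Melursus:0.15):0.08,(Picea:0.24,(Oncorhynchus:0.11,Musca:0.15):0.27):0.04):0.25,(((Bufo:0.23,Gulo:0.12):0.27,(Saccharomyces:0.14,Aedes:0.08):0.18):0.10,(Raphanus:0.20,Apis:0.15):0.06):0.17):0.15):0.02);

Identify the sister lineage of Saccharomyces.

Aedes

Saccharomyces attaches to the tree at the node subtending (Saccharomyces,Aedes).
The other lineage descending from that same node — the sister group — is the single tip Aedes.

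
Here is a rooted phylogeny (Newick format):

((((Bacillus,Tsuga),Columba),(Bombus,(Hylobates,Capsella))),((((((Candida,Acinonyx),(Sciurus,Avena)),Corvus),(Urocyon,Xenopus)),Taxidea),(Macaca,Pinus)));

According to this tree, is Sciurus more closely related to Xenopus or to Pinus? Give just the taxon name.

Xenopus

The MRCA of Sciurus and Xenopus subtends ((((Candida,Acinonyx),(Sciurus,Avena)),Corvus),(Urocyon,Xenopus)) (7 taxa).
The MRCA of Sciurus and Pinus subtends ((((((Candida,Acinonyx),(Sciurus,Avena)),Corvus),(Urocyon,Xenopus)),Taxidea),(Macaca,Pinus)) (10 taxa).
The first is nested inside the second, so Sciurus shares a more recent common ancestor with Xenopus.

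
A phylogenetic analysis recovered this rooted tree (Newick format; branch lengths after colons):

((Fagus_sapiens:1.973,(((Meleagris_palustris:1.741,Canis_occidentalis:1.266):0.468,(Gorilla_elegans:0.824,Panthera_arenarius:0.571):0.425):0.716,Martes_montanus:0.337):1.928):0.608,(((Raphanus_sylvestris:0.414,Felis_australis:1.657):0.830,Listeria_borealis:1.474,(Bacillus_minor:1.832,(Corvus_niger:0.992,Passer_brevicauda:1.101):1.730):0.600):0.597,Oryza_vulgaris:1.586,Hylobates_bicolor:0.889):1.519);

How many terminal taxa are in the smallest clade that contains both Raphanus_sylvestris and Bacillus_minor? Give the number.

The MRCA of Raphanus_sylvestris and Bacillus_minor is the node subtending ((Raphanus_sylvestris,Felis_australis),Listeria_borealis,(Bacillus_minor,(Corvus_niger,Passer_brevicauda))).
That clade contains 6 terminal taxa: Bacillus_minor, Corvus_niger, Felis_australis, Listeria_borealis, Passer_brevicauda, Raphanus_sylvestris.

6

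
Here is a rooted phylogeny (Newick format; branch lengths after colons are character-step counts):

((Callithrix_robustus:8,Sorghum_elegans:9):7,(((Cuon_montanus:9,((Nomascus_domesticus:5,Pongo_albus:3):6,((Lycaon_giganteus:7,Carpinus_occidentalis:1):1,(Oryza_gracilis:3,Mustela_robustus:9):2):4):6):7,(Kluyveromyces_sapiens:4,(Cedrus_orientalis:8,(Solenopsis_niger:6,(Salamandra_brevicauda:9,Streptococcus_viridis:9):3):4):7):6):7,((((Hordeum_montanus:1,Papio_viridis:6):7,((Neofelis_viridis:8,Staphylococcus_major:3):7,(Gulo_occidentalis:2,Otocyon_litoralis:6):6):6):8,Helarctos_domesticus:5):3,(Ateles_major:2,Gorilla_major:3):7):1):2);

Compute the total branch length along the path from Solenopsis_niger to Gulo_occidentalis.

The path runs Solenopsis_niger → … → MRCA → … → Gulo_occidentalis; the MRCA is the node subtending (((Cuon_montanus,((Nomascus_domesticus,Pongo_albus),((Lycaon_giganteus,Carpinus_occidentalis),(Oryza_gracilis,Mustela_robustus)))),(Kluyveromyces_sapiens,(Cedrus_orientalis,(Solenopsis_niger,(Salamandra_brevicauda,Streptococcus_viridis))))),((((Hordeum_montanus,Papio_viridis),((Neofelis_viridis,Staphylococcus_major),(Gulo_occidentalis,Otocyon_litoralis))),Helarctos_domesticus),(Ateles_major,Gorilla_major))).
Branch lengths along that path: 6 + 4 + 7 + 6 + 7 + 1 + 3 + 8 + 6 + 6 + 2 = 56.

56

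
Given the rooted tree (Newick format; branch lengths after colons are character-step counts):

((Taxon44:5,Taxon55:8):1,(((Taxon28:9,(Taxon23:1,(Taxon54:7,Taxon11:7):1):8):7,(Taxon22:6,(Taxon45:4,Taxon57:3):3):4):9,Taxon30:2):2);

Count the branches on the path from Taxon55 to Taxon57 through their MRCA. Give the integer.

The MRCA of Taxon55 and Taxon57 is the root of the tree.
From Taxon55 up to that node: 2 branches. From Taxon57 up to the same node: 5 branches. Total: 2 + 5 = 7.

7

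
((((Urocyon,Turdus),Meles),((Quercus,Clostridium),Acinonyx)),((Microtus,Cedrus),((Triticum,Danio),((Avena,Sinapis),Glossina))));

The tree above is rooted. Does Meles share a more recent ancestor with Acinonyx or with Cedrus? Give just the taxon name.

Acinonyx

The MRCA of Meles and Acinonyx subtends (((Urocyon,Turdus),Meles),((Quercus,Clostridium),Acinonyx)) (6 taxa).
The MRCA of Meles and Cedrus is the root, subtending the entire tree (13 taxa).
The first is nested inside the second, so Meles shares a more recent common ancestor with Acinonyx.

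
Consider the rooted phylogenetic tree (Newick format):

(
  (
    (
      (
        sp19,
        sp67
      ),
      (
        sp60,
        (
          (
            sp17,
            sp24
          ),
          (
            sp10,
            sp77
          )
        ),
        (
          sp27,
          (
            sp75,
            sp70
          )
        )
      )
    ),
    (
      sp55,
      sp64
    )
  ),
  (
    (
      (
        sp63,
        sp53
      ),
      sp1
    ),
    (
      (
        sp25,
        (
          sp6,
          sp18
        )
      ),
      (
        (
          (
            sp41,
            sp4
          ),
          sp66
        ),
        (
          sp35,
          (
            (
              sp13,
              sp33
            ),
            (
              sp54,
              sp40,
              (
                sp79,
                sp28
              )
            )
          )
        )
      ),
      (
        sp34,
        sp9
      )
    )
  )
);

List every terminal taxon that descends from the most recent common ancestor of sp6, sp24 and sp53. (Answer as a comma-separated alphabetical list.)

Tracing sp6: it sits inside (sp6,sp18).
Tracing sp24: it sits inside (sp17,sp24).
Tracing sp53: it sits inside (sp63,sp53).
The smallest clade enclosing all 3 is the whole tree (their MRCA is the root), so the answer is all 30 tips in alphabetical order.

sp1, sp10, sp13, sp17, sp18, sp19, sp24, sp25, sp27, sp28, sp33, sp34, sp35, sp4, sp40, sp41, sp53, sp54, sp55, sp6, sp60, sp63, sp64, sp66, sp67, sp70, sp75, sp77, sp79, sp9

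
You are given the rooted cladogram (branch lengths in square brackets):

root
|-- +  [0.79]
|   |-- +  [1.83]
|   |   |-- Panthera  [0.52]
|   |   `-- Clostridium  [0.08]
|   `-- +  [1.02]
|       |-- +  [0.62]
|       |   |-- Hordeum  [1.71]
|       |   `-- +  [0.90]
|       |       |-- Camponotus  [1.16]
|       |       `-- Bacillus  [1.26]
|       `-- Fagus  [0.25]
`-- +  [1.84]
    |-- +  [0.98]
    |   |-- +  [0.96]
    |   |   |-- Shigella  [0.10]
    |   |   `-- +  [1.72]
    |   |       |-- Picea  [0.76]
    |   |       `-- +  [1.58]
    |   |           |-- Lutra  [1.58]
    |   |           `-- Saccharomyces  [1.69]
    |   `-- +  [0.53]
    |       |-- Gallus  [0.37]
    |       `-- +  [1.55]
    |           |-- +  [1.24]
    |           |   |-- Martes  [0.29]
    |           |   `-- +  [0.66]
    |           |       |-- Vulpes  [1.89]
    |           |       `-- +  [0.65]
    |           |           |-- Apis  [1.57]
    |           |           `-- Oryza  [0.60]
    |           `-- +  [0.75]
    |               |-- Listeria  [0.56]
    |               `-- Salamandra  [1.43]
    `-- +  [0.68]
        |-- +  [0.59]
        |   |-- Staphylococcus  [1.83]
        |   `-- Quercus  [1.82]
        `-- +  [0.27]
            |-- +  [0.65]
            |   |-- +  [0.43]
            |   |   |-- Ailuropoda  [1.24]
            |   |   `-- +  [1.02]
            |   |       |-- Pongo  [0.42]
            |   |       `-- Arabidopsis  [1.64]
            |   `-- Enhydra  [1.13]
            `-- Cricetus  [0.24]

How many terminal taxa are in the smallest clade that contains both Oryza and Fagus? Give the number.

24

The MRCA of Oryza and Fagus is the root, so the clade is the entire tree.
That clade contains 24 terminal taxa: Ailuropoda, Apis, Arabidopsis, Bacillus, Camponotus, Clostridium, Cricetus, Enhydra, Fagus, Gallus, Hordeum, Listeria, Lutra, Martes, Oryza, Panthera, Picea, Pongo, Quercus, Saccharomyces, Salamandra, Shigella, Staphylococcus, Vulpes.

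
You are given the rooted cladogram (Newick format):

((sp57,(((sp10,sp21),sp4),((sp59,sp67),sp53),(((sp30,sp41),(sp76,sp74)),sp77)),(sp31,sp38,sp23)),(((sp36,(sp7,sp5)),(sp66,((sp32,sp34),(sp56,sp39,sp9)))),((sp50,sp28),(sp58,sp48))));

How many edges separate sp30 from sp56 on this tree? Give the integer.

The MRCA of sp30 and sp56 is the root of the tree.
From sp30 up to that node: 6 branches. From sp56 up to the same node: 6 branches. Total: 6 + 6 = 12.

12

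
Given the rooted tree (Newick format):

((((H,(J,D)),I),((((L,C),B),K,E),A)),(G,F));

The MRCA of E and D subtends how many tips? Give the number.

The MRCA of E and D is the node subtending (((H,(J,D)),I),((((L,C),B),K,E),A)).
That clade contains 10 terminal taxa: A, B, C, D, E, H, I, J, K, L.

10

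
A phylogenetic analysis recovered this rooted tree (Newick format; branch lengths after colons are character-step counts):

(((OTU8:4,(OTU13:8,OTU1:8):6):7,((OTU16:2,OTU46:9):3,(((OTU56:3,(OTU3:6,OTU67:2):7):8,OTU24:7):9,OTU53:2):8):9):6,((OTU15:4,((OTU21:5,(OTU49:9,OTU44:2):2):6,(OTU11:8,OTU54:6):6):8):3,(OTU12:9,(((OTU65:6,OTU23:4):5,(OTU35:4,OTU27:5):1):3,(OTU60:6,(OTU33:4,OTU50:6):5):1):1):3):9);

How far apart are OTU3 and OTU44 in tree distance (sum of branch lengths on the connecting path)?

83

The path runs OTU3 → … → MRCA → … → OTU44; the MRCA is the root of the tree.
Branch lengths along that path: 6 + 7 + 8 + 9 + 8 + 9 + 6 + 9 + 3 + 8 + 6 + 2 + 2 = 83.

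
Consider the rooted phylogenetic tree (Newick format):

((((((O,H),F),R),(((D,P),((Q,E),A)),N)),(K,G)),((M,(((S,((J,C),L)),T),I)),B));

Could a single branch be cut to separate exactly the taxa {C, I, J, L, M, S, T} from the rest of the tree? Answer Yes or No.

Yes

The most recent common ancestor of these taxa subtends (M,(((S,((J,C),L)),T),I)).
That clade has exactly 7 tips — every listed taxon and nothing else — so the group is monophyletic.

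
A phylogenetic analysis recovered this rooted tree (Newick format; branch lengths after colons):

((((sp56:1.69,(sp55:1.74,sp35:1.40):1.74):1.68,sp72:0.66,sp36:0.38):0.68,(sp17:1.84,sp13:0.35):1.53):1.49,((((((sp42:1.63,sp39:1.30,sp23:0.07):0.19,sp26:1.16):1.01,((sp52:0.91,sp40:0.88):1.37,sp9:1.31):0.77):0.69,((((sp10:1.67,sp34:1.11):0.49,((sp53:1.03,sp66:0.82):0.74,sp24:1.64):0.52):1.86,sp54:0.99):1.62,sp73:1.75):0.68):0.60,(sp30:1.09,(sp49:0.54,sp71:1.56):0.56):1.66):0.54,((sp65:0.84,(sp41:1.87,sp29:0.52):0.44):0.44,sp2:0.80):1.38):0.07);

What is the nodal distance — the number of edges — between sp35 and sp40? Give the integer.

12

The MRCA of sp35 and sp40 is the root of the tree.
From sp35 up to that node: 5 branches. From sp40 up to the same node: 7 branches. Total: 5 + 7 = 12.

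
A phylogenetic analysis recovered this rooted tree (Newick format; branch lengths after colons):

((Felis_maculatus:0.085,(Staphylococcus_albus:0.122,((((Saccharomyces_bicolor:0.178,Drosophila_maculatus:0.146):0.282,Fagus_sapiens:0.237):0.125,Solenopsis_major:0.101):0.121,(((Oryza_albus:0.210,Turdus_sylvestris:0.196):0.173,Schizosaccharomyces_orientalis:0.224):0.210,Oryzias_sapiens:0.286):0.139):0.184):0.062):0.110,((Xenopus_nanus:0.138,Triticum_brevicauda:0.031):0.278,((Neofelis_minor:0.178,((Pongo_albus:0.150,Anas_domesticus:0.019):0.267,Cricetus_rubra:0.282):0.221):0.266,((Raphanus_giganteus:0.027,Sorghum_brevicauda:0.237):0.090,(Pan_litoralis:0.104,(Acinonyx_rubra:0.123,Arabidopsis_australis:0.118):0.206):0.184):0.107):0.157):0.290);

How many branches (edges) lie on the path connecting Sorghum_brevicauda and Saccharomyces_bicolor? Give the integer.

The MRCA of Sorghum_brevicauda and Saccharomyces_bicolor is the root of the tree.
From Sorghum_brevicauda up to that node: 5 branches. From Saccharomyces_bicolor up to the same node: 7 branches. Total: 5 + 7 = 12.

12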